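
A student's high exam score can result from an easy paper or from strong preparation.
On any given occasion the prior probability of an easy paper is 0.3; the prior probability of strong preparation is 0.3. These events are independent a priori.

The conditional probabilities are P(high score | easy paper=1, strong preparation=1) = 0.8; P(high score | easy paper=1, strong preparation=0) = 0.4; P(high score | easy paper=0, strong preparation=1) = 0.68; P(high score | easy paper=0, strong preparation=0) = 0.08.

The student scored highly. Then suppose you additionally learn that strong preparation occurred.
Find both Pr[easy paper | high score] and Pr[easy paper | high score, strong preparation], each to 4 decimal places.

Numerator (weight on configurations with easy paper): 0.084000 + 0.072000 = 0.156000
Normalizer over all consistent configurations: 0.08×0.7×0.7 + 0.68×0.7×0.3 + 0.4×0.3×0.7 + 0.8×0.3×0.3 = 0.338000
Posterior = 0.156000 / 0.338000 ≈ 0.4615

Now also conditioning on strong preparation=true:
Weight on easy paper=true, given the evidence: 0.8·0.3 = 0.240000
Normalizer over all consistent configurations: 0.68·0.7 + 0.8·0.3 = 0.716000
Posterior = 0.240000 / 0.716000 ≈ 0.3352

Pr[easy paper | high score] ≈ 0.4615; Pr[easy paper | high score, strong preparation] ≈ 0.3352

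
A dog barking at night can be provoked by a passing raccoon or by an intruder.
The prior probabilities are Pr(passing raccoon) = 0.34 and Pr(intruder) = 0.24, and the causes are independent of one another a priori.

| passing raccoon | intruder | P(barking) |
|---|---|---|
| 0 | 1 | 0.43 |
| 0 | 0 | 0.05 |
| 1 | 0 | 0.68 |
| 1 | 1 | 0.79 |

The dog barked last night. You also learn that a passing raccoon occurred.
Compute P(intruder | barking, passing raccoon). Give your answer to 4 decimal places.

P(intruder | barking, passing raccoon) ≈ 0.2684

Weight on intruder=true, given the evidence: 0.79×0.24 = 0.189600
Denominator P(barking | passing raccoon): 0.68×0.76 + 0.79×0.24 = 0.706400
P(intruder | barking, passing raccoon) = 0.189600/0.706400 ≈ 0.2684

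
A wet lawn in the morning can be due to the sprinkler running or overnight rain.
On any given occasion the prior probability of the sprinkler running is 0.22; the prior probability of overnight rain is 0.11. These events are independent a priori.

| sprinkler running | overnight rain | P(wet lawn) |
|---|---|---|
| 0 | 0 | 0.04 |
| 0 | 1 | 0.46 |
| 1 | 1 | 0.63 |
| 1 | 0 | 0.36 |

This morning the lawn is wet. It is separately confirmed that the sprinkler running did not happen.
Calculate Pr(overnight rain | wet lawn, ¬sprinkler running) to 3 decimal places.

Pr(overnight rain | wet lawn, ¬sprinkler running) ≈ 0.587

P(wet lawn | ¬sprinkler running) = 0.04·0.89 + 0.46·0.11 = 0.035600 + 0.050600 = 0.086200
The overnight rain-present share is 0.46·0.11 = 0.050600.
So P(overnight rain | wet lawn, ¬sprinkler running) = 0.050600/0.086200 ≈ 0.587.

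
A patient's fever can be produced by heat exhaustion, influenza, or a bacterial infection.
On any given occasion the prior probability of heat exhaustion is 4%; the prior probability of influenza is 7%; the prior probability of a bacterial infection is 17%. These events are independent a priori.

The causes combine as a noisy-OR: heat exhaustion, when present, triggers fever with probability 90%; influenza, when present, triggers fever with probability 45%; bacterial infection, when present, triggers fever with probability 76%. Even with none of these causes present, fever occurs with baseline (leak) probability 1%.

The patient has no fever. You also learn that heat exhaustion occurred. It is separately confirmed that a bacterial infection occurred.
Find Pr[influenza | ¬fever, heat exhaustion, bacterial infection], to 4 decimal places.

Pr[influenza | ¬fever, heat exhaustion, bacterial infection] ≈ 0.0398

Under noisy-OR, P(fever | causes) = 1 − (1−0.01)·∏(1−qᵢ) over the active causes.
Enumerate both values of influenza and weight by the priors:
  P(¬fever | heat exhaustion, bacterial infection) = 0.02376*0.93 + 0.013068*0.07
        = 0.022097 + 0.000915 = 0.023012
The terms with influenza present sum to 0.000915, so
  P(influenza | ¬fever, heat exhaustion, bacterial infection) = 0.000915 / 0.023012 ≈ 0.0398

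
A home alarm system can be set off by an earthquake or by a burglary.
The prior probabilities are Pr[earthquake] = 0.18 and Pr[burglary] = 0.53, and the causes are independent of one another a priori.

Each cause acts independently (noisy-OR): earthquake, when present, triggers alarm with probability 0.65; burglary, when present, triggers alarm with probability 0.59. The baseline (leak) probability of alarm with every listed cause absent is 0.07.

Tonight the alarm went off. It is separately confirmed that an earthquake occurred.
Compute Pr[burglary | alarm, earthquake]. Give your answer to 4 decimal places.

Pr[burglary | alarm, earthquake] ≈ 0.5916

Under noisy-OR, P(alarm | causes) = 1 − (1−0.07)·∏(1−qᵢ) over the active causes.
Enumerate both values of burglary and weight by the priors:
  P(alarm | earthquake) = 0.6745*0.47 + 0.866545*0.53
        = 0.317015 + 0.459269 = 0.776284
Configurations with burglary contribute 0.459269, so
  P(burglary | alarm, earthquake) = 0.459269 / 0.776284 ≈ 0.5916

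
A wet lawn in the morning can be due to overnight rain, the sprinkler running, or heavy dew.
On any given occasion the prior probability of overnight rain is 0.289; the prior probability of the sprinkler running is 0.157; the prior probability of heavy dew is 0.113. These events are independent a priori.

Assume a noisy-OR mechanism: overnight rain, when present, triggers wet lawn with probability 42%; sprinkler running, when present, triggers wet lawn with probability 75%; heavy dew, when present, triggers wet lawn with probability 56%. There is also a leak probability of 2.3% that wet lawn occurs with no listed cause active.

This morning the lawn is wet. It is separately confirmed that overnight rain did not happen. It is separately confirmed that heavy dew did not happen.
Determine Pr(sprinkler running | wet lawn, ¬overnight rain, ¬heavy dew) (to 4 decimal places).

Pr(sprinkler running | wet lawn, ¬overnight rain, ¬heavy dew) ≈ 0.8595

Under noisy-OR, P(wet lawn | causes) = 1 − (1−0.023)·∏(1−qᵢ) over the active causes.
Enumerate both values of sprinkler running and weight by the priors:
  P(wet lawn | ¬overnight rain, ¬heavy dew) = 0.023*0.843 + 0.75575*0.157
        = 0.019389 + 0.118653 = 0.138042
Configurations with sprinkler running contribute 0.118653, so
  P(sprinkler running | wet lawn, ¬overnight rain, ¬heavy dew) = 0.118653 / 0.138042 ≈ 0.8595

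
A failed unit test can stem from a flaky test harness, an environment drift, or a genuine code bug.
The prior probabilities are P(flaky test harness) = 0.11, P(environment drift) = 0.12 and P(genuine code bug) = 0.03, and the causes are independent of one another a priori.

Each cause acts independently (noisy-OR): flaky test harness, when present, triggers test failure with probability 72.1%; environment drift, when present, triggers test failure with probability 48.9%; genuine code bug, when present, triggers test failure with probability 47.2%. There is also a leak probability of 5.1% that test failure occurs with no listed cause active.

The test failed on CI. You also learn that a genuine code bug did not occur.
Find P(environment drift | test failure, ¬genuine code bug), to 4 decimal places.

Under noisy-OR, P(test failure | causes) = 1 − (1−0.051)·∏(1−qᵢ) over the active causes.
P(test failure | ¬genuine code bug) = 0.051×0.89×0.88 + 0.515061×0.89×0.12 + 0.735229×0.11×0.88 + 0.864702×0.11×0.12 = 0.039943 + 0.055009 + 0.071170 + 0.011414 = 0.177536
Restricting to configurations with environment drift present: 0.055009 + 0.011414 = 0.066423.
P(environment drift | test failure, ¬genuine code bug) = 0.066423 / 0.177536 ≈ 0.3741

P(environment drift | test failure, ¬genuine code bug) ≈ 0.3741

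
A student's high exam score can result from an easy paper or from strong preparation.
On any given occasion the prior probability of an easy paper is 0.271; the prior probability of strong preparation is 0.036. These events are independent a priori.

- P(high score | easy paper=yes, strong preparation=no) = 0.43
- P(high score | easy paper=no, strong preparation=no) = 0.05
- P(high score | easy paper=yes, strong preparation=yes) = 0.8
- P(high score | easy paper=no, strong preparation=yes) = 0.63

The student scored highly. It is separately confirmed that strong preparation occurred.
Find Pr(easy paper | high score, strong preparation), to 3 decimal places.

P(high score | strong preparation) = 0.63*0.729 + 0.8*0.271 = 0.459270 + 0.216800 = 0.676070
The easy paper-present share is 0.8*0.271 = 0.216800.
So P(easy paper | high score, strong preparation) = 0.216800/0.676070 ≈ 0.321.

Pr(easy paper | high score, strong preparation) ≈ 0.321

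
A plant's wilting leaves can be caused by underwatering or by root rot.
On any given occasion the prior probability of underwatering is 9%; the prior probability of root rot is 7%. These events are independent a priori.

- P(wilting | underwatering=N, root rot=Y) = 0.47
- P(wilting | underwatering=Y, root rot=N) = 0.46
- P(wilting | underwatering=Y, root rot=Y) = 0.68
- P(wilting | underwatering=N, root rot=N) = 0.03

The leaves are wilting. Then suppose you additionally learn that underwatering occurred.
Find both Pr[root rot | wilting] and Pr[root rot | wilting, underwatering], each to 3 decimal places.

Pr[root rot | wilting] ≈ 0.349; Pr[root rot | wilting, underwatering] ≈ 0.100

P(wilting) = 0.03×0.91×0.93 + 0.47×0.91×0.07 + 0.46×0.09×0.93 + 0.68×0.09×0.07 = 0.025389 + 0.029939 + 0.038502 + 0.004284 = 0.098114
Of this, 0.034223 comes from 0.029939 + 0.004284 (the root rot=true cases).
P(root rot | wilting) = 0.034223 / 0.098114 ≈ 0.349

Now also conditioning on underwatering=true:
Sum P(wilting|·) weighted by the priors over both values of root rot:
  P(wilting | underwatering) = 0.46*0.93 + 0.68*0.07
        = 0.427800 + 0.047600 = 0.475400
Configurations with root rot contribute 0.047600, so
  P(root rot | wilting, underwatering) = 0.047600 / 0.475400 ≈ 0.100
— underwatering explains away the evidence for root rot.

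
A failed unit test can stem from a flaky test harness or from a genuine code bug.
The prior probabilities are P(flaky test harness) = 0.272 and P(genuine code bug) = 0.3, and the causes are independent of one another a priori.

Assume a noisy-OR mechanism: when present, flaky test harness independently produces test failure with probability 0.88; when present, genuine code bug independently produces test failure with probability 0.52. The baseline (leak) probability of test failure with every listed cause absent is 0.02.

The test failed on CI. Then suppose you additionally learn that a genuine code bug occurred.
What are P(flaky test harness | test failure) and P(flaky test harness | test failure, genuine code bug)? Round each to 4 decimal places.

Under noisy-OR, P(test failure | causes) = 1 − (1−0.02)·∏(1−qᵢ) over the active causes.
P(test failure) = 0.02*0.728*0.7 + 0.5296*0.728*0.3 + 0.8824*0.272*0.7 + 0.943552*0.272*0.3 = 0.010192 + 0.115665 + 0.168009 + 0.076994 = 0.370860
Restricting to configurations with flaky test harness present: 0.168009 + 0.076994 = 0.245003.
Hence the posterior is 0.245003/0.370860 ≈ 0.6606.

Now condition on the additional information:
Enumerate both values of flaky test harness and weight by the priors:
  P(test failure | genuine code bug) = 0.5296·0.728 + 0.943552·0.272
        = 0.385549 + 0.256646 = 0.642195
Keeping only the flaky test harness-present terms gives 0.256646, so
  P(flaky test harness | test failure, genuine code bug) = 0.256646 / 0.642195 ≈ 0.3996
The drop from 0.6606 to 0.3996 is the explaining-away (discounting) effect.

P(flaky test harness | test failure) ≈ 0.6606; P(flaky test harness | test failure, genuine code bug) ≈ 0.3996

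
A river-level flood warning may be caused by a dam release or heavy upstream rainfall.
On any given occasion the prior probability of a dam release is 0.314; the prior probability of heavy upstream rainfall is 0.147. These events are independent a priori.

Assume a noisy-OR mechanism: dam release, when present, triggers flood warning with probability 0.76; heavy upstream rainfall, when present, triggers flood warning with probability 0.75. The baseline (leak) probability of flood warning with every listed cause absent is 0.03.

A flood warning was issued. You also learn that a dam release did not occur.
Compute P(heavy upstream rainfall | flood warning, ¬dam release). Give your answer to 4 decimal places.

Under noisy-OR, P(flood warning | causes) = 1 − (1−0.03)·∏(1−qᵢ) over the active causes.
P(flood warning | ¬dam release) = 0.03·0.853 + 0.7575·0.147 = 0.025590 + 0.111352 = 0.136942
Of this, 0.111352 comes from 0.7575·0.147 (the heavy upstream rainfall=true cases).
Hence the posterior is 0.111352/0.136942 ≈ 0.8131.

P(heavy upstream rainfall | flood warning, ¬dam release) ≈ 0.8131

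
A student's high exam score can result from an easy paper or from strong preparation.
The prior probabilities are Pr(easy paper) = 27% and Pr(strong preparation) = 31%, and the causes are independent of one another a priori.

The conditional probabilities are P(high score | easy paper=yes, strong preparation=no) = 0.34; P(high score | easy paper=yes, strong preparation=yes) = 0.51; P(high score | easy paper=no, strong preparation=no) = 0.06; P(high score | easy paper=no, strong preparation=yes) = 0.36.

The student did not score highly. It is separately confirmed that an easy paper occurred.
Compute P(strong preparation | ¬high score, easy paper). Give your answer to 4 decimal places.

Sum P(¬high score|·) weighted by the priors over both values of strong preparation:
  P(¬high score | easy paper) = 0.66·0.69 + 0.49·0.31
        = 0.455400 + 0.151900 = 0.607300
Configurations with strong preparation contribute 0.151900, so
  P(strong preparation | ¬high score, easy paper) = 0.151900 / 0.607300 ≈ 0.2501

P(strong preparation | ¬high score, easy paper) ≈ 0.2501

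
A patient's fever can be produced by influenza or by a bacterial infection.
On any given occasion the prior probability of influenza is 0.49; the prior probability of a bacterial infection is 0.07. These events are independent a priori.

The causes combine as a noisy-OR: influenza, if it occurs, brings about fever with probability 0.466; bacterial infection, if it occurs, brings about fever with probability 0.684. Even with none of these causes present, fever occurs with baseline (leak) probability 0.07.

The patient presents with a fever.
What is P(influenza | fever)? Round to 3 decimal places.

Under noisy-OR, P(fever | causes) = 1 − (1−0.07)·∏(1−qᵢ) over the active causes.
P(fever) = 0.07*0.51*0.93 + 0.70612*0.51*0.07 + 0.50338*0.49*0.93 + 0.843068*0.49*0.07 = 0.033201 + 0.025208 + 0.229390 + 0.028917 = 0.316716
The influenza-present share is 0.229390 + 0.028917 = 0.258307.
So P(influenza | fever) = 0.258307/0.316716 ≈ 0.816.

P(influenza | fever) ≈ 0.816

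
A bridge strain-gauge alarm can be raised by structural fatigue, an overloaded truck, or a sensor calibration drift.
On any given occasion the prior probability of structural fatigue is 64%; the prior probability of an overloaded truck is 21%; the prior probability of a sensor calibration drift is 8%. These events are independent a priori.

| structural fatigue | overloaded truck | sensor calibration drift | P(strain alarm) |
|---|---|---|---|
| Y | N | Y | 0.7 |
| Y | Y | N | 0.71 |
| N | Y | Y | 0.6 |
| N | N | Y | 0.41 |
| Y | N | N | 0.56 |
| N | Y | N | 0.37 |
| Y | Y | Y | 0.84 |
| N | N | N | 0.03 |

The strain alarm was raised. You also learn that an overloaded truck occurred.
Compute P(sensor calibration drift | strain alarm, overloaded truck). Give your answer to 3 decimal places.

P(sensor calibration drift | strain alarm, overloaded truck) ≈ 0.100

By total probability over the 4 (structural fatigue, sensor calibration drift) configurations:
  P(strain alarm | overloaded truck) = 0.37·0.36·0.92 + 0.6·0.36·0.08 + 0.71·0.64·0.92 + 0.84·0.64·0.08
        = 0.122544 + 0.017280 + 0.418048 + 0.043008 = 0.600880
Configurations with sensor calibration drift contribute 0.060288, so
  P(sensor calibration drift | strain alarm, overloaded truck) = 0.060288 / 0.600880 ≈ 0.100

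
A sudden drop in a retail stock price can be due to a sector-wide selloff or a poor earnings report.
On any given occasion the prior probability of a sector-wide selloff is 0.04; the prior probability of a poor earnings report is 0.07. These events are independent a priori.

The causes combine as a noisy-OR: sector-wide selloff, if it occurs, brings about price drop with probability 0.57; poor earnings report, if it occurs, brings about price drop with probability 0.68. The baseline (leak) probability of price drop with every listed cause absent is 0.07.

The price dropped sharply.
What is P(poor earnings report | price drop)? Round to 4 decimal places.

P(poor earnings report | price drop) ≈ 0.3692

Under noisy-OR, P(price drop | causes) = 1 − (1−0.07)·∏(1−qᵢ) over the active causes.
Weight on poor earnings report=true, given the evidence: 0.047201 + 0.002442 = 0.049643
The normalizing constant is 0.07·0.96·0.93 + 0.7024·0.96·0.07 + 0.6001·0.04·0.93 + 0.872032·0.04·0.07 = 0.134463
Posterior = 0.049643 / 0.134463 ≈ 0.3692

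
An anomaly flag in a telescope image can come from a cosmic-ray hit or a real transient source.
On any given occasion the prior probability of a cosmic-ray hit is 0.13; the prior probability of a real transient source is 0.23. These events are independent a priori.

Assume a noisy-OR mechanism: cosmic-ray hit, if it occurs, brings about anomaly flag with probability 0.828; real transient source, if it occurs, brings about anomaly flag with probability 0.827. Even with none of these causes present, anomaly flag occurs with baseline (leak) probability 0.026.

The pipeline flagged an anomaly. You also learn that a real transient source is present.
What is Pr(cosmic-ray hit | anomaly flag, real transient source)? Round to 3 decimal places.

Under noisy-OR, P(anomaly flag | causes) = 1 − (1−0.026)·∏(1−qᵢ) over the active causes.
P(anomaly flag | real transient source) = 0.831498*0.87 + 0.971018*0.13 = 0.723403 + 0.126232 = 0.849635
Of this, 0.126232 comes from 0.971018*0.13 (the cosmic-ray hit=true cases).
P(cosmic-ray hit | anomaly flag, real transient source) = 0.126232 / 0.849635 ≈ 0.149

Pr(cosmic-ray hit | anomaly flag, real transient source) ≈ 0.149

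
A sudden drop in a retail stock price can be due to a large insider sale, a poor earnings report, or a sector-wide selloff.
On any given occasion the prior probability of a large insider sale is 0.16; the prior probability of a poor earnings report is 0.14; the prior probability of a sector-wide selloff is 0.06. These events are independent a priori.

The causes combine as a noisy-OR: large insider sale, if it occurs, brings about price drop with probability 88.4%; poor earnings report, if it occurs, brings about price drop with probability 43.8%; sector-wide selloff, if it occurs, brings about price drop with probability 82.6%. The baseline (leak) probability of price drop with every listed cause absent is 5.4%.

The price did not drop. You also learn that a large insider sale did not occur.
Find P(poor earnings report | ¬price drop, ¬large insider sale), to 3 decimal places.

P(poor earnings report | ¬price drop, ¬large insider sale) ≈ 0.084

Under noisy-OR, P(price drop | causes) = 1 − (1−0.054)·∏(1−qᵢ) over the active causes.
Enumerate the 4 (poor earnings report, sector-wide selloff) configurations and weight by the priors:
  P(¬price drop | ¬large insider sale) = 0.946×0.86×0.94 + 0.164604×0.86×0.06 + 0.531652×0.14×0.94 + 0.092507×0.14×0.06
        = 0.764746 + 0.008494 + 0.069965 + 0.000777 = 0.843982
Keeping only the poor earnings report-present terms gives 0.070742, so
  P(poor earnings report | ¬price drop, ¬large insider sale) = 0.070742 / 0.843982 ≈ 0.084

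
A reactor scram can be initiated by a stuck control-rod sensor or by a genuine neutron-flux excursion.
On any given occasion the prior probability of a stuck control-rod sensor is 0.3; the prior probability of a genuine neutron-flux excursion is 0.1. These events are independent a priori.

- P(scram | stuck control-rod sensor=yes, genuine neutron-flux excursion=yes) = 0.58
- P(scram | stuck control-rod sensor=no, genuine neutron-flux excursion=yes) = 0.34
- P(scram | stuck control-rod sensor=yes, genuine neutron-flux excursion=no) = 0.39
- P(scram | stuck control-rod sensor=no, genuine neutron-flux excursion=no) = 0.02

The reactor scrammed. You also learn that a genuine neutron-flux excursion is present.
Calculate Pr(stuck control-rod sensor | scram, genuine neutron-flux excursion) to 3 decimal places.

Numerator (weight on configurations with stuck control-rod sensor): 0.58·0.3 = 0.174000
The normalizing constant is 0.34·0.7 + 0.58·0.3 = 0.412000
Posterior = 0.174000 / 0.412000 ≈ 0.422

Pr(stuck control-rod sensor | scram, genuine neutron-flux excursion) ≈ 0.422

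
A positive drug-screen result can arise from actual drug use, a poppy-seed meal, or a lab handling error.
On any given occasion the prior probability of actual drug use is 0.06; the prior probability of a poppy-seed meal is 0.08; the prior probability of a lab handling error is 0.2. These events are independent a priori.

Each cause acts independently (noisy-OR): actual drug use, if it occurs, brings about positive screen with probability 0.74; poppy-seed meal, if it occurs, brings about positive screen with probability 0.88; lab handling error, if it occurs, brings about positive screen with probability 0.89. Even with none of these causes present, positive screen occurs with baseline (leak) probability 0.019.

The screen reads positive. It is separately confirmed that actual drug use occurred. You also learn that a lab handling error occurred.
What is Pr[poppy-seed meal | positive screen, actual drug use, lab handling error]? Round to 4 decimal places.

Pr[poppy-seed meal | positive screen, actual drug use, lab handling error] ≈ 0.0819

Under noisy-OR, P(positive screen | causes) = 1 − (1−0.019)·∏(1−qᵢ) over the active causes.
For the numerator, keep only poppy-seed meal=true terms: 0.996633×0.08 = 0.079731
Normalizer over all consistent configurations: 0.971943×0.92 + 0.996633×0.08 = 0.973919
Posterior = 0.079731 / 0.973919 ≈ 0.0819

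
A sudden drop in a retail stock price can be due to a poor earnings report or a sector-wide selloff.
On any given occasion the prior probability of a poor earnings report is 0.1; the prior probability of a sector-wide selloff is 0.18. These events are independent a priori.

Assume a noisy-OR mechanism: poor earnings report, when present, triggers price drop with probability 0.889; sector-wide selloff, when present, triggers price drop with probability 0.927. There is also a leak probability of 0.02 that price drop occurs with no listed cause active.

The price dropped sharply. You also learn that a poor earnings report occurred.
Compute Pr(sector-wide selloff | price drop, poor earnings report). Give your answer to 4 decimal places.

Under noisy-OR, P(price drop | causes) = 1 − (1−0.02)·∏(1−qᵢ) over the active causes.
Numerator (weight on configurations with sector-wide selloff): 0.992059×0.18 = 0.178571
Normalizer over all consistent configurations: 0.89122×0.82 + 0.992059×0.18 = 0.909371
P(sector-wide selloff | price drop, poor earnings report) = 0.178571/0.909371 ≈ 0.1964

Pr(sector-wide selloff | price drop, poor earnings report) ≈ 0.1964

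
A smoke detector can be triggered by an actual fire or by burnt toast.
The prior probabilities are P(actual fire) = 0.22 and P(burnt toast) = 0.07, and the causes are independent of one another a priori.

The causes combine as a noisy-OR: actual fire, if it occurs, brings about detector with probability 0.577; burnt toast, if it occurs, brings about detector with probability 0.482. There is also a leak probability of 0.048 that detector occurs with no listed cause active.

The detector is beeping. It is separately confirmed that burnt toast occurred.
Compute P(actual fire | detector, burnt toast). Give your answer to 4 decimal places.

P(actual fire | detector, burnt toast) ≈ 0.3057

Under noisy-OR, P(detector | causes) = 1 − (1−0.048)·∏(1−qᵢ) over the active causes.
Numerator (weight on configurations with actual fire): 0.791403×0.22 = 0.174109
Denominator P(detector | burnt toast): 0.506864×0.78 + 0.791403×0.22 = 0.569463
P(actual fire | detector, burnt toast) = 0.174109/0.569463 ≈ 0.3057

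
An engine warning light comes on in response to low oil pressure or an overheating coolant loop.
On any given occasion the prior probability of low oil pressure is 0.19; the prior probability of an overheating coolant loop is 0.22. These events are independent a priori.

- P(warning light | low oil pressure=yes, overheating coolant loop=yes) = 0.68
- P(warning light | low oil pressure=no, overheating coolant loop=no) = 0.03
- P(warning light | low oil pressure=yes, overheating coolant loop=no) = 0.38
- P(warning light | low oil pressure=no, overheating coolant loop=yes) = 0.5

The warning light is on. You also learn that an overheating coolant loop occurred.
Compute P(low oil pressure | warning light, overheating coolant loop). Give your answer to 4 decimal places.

P(low oil pressure | warning light, overheating coolant loop) ≈ 0.2419

Weight on low oil pressure=true, given the evidence: 0.68*0.19 = 0.129200
The normalizing constant is 0.5*0.81 + 0.68*0.19 = 0.534200
P(low oil pressure | warning light, overheating coolant loop) = 0.129200/0.534200 ≈ 0.2419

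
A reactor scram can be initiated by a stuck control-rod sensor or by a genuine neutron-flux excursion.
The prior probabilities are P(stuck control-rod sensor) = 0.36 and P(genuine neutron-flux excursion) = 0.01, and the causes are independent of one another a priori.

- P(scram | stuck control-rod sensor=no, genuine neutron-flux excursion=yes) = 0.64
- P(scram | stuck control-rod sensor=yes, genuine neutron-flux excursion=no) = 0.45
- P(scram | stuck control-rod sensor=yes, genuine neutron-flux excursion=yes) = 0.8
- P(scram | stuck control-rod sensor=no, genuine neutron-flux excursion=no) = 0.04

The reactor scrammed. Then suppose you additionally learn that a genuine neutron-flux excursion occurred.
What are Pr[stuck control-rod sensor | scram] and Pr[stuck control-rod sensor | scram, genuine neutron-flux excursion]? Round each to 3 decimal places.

Pr[stuck control-rod sensor | scram] ≈ 0.847; Pr[stuck control-rod sensor | scram, genuine neutron-flux excursion] ≈ 0.413

P(scram) = 0.04×0.64×0.99 + 0.64×0.64×0.01 + 0.45×0.36×0.99 + 0.8×0.36×0.01 = 0.025344 + 0.004096 + 0.160380 + 0.002880 = 0.192700
Of this, 0.163260 comes from 0.160380 + 0.002880 (the stuck control-rod sensor=true cases).
P(stuck control-rod sensor | scram) = 0.163260 / 0.192700 ≈ 0.847

With the extra evidence:
P(scram | genuine neutron-flux excursion) = 0.64×0.64 + 0.8×0.36 = 0.409600 + 0.288000 = 0.697600
Of this, 0.288000 comes from 0.8×0.36 (the stuck control-rod sensor=true cases).
P(stuck control-rod sensor | scram, genuine neutron-flux excursion) = 0.288000 / 0.697600 ≈ 0.413
— genuine neutron-flux excursion explains away the evidence for stuck control-rod sensor.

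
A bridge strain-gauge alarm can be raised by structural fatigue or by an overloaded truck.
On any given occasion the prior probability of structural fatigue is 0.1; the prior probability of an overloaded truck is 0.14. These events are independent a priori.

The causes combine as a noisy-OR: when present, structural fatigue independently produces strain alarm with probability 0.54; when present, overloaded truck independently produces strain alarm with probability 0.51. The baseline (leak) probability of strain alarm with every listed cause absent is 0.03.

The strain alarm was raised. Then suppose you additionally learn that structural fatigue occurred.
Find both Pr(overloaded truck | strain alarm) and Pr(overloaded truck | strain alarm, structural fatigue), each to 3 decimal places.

Under noisy-OR, P(strain alarm | causes) = 1 − (1−0.03)·∏(1−qᵢ) over the active causes.
P(strain alarm) = 0.03*0.9*0.86 + 0.5247*0.9*0.14 + 0.5538*0.1*0.86 + 0.781362*0.1*0.14 = 0.023220 + 0.066112 + 0.047627 + 0.010939 = 0.147898
Restricting to configurations with overloaded truck present: 0.066112 + 0.010939 = 0.077051.
P(overloaded truck | strain alarm) = 0.077051 / 0.147898 ≈ 0.521

Now condition on the additional information:
P(strain alarm | structural fatigue) = 0.5538·0.86 + 0.781362·0.14 = 0.476268 + 0.109391 = 0.585659
The overloaded truck-present share is 0.781362·0.14 = 0.109391.
So P(overloaded truck | strain alarm, structural fatigue) = 0.109391/0.585659 ≈ 0.187.

Pr(overloaded truck | strain alarm) ≈ 0.521; Pr(overloaded truck | strain alarm, structural fatigue) ≈ 0.187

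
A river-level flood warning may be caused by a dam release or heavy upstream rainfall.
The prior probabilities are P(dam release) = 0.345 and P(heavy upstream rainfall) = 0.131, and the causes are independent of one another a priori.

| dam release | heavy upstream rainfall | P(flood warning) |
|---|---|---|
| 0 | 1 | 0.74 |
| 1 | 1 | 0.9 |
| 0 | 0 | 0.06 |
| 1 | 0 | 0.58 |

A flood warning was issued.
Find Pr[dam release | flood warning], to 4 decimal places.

Numerator (weight on configurations with dam release): 0.173887 + 0.040676 = 0.214563
The normalizing constant is 0.06·0.655·0.869 + 0.74·0.655·0.131 + 0.58·0.345·0.869 + 0.9·0.345·0.131 = 0.312211
Posterior = 0.214563 / 0.312211 ≈ 0.6872

Pr[dam release | flood warning] ≈ 0.6872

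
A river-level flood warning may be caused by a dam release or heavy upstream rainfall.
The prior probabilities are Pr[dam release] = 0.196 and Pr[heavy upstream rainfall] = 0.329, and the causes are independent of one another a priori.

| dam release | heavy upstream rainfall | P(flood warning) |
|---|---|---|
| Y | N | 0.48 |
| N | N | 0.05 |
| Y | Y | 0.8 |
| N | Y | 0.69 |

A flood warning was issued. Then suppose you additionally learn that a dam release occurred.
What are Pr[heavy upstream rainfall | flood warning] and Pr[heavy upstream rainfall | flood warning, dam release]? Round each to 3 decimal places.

P(flood warning) = 0.05*0.804*0.671 + 0.69*0.804*0.329 + 0.48*0.196*0.671 + 0.8*0.196*0.329 = 0.026974 + 0.182516 + 0.063128 + 0.051587 = 0.324205
Of this, 0.234103 comes from 0.182516 + 0.051587 (the heavy upstream rainfall=true cases).
P(heavy upstream rainfall | flood warning) = 0.234103 / 0.324205 ≈ 0.722

Now also conditioning on dam release=true:
P(flood warning | dam release) = 0.48×0.671 + 0.8×0.329 = 0.322080 + 0.263200 = 0.585280
Restricting to configurations with heavy upstream rainfall present: 0.8×0.329 = 0.263200.
So P(heavy upstream rainfall | flood warning, dam release) = 0.263200/0.585280 ≈ 0.450.
Conditioning on dam release lowers the posterior on heavy upstream rainfall: the classic explaining-away effect in a common-effect structure.

Pr[heavy upstream rainfall | flood warning] ≈ 0.722; Pr[heavy upstream rainfall | flood warning, dam release] ≈ 0.450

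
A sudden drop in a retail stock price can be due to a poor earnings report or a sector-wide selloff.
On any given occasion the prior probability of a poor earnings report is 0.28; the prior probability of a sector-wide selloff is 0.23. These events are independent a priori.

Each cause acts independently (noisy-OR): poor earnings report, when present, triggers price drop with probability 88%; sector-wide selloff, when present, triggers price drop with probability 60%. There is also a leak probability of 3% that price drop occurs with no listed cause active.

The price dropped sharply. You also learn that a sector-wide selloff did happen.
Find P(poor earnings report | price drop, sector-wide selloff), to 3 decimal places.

Under noisy-OR, P(price drop | causes) = 1 − (1−0.03)·∏(1−qᵢ) over the active causes.
By total probability over both values of poor earnings report:
  P(price drop | sector-wide selloff) = 0.612*0.72 + 0.95344*0.28
        = 0.440640 + 0.266963 = 0.707603
The terms with poor earnings report present sum to 0.266963, so
  P(poor earnings report | price drop, sector-wide selloff) = 0.266963 / 0.707603 ≈ 0.377

P(poor earnings report | price drop, sector-wide selloff) ≈ 0.377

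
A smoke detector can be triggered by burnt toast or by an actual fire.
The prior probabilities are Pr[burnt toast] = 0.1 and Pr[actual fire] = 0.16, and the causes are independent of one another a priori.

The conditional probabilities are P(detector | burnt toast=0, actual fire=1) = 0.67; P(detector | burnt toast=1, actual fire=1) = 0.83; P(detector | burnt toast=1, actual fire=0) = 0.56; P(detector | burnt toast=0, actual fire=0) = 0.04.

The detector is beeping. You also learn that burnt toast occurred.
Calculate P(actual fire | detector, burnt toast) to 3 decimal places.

P(actual fire | detector, burnt toast) ≈ 0.220

Weight on actual fire=true, given the evidence: 0.83·0.16 = 0.132800
Normalizer over all consistent configurations: 0.56·0.84 + 0.83·0.16 = 0.603200
P(actual fire | detector, burnt toast) = 0.132800/0.603200 ≈ 0.220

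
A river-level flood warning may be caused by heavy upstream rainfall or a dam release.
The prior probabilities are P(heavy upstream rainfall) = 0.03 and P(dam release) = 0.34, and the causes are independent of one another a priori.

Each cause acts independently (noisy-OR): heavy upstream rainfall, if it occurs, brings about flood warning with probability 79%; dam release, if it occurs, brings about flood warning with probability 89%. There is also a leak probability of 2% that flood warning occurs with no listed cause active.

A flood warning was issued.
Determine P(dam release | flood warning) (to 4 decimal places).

Under noisy-OR, P(flood warning | causes) = 1 − (1−0.02)·∏(1−qᵢ) over the active causes.
Numerator (weight on configurations with dam release): 0.294248 + 0.009969 = 0.304217
Denominator P(flood warning): 0.02·0.97·0.66 + 0.8922·0.97·0.34 + 0.7942·0.03·0.66 + 0.977362·0.03·0.34 = 0.332746
P(dam release | flood warning) = 0.304217/0.332746 ≈ 0.9143

P(dam release | flood warning) ≈ 0.9143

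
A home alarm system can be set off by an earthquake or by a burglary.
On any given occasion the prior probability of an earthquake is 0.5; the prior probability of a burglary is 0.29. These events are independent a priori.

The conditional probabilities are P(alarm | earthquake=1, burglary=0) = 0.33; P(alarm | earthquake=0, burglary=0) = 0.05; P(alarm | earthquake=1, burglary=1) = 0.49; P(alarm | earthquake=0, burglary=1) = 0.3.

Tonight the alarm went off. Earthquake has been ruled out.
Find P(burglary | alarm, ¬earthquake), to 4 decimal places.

P(alarm | ¬earthquake) = 0.05·0.71 + 0.3·0.29 = 0.035500 + 0.087000 = 0.122500
The burglary-present share is 0.3·0.29 = 0.087000.
So P(burglary | alarm, ¬earthquake) = 0.087000/0.122500 ≈ 0.7102.

P(burglary | alarm, ¬earthquake) ≈ 0.7102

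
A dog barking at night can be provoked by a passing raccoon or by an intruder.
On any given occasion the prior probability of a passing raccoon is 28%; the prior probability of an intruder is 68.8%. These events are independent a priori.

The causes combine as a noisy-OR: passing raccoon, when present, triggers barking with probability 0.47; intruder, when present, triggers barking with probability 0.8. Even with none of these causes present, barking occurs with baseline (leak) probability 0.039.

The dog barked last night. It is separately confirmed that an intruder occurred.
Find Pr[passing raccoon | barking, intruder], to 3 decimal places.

Under noisy-OR, P(barking | causes) = 1 − (1−0.039)·∏(1−qᵢ) over the active causes.
P(barking | intruder) = 0.8078·0.72 + 0.898134·0.28 = 0.581616 + 0.251478 = 0.833094
Restricting to configurations with passing raccoon present: 0.898134·0.28 = 0.251478.
P(passing raccoon | barking, intruder) = 0.251478 / 0.833094 ≈ 0.302

Pr[passing raccoon | barking, intruder] ≈ 0.302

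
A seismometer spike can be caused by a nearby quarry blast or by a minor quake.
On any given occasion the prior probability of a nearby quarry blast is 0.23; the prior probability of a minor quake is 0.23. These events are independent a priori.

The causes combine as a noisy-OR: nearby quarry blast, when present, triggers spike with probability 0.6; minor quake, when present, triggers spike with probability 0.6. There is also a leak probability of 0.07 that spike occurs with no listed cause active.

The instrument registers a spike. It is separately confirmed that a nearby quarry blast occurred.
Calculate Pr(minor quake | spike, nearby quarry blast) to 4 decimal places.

Pr(minor quake | spike, nearby quarry blast) ≈ 0.2882

Under noisy-OR, P(spike | causes) = 1 − (1−0.07)·∏(1−qᵢ) over the active causes.
Sum P(spike|·) weighted by the priors over both values of minor quake:
  P(spike | nearby quarry blast) = 0.628×0.77 + 0.8512×0.23
        = 0.483560 + 0.195776 = 0.679336
Keeping only the minor quake-present terms gives 0.195776, so
  P(minor quake | spike, nearby quarry blast) = 0.195776 / 0.679336 ≈ 0.2882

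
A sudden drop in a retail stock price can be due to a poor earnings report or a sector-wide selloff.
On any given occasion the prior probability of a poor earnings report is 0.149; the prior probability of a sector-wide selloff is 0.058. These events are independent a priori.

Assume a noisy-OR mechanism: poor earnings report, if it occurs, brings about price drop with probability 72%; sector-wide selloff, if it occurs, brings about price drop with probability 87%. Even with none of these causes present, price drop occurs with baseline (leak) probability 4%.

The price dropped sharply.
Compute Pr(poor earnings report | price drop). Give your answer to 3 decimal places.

Under noisy-OR, P(price drop | causes) = 1 − (1−0.04)·∏(1−qᵢ) over the active causes.
Numerator (weight on configurations with poor earnings report): 0.102630 + 0.008340 = 0.110970
The normalizing constant is 0.04*0.851*0.942 + 0.8752*0.851*0.058 + 0.7312*0.149*0.942 + 0.965056*0.149*0.058 = 0.186234
P(poor earnings report | price drop) = 0.110970/0.186234 ≈ 0.596

Pr(poor earnings report | price drop) ≈ 0.596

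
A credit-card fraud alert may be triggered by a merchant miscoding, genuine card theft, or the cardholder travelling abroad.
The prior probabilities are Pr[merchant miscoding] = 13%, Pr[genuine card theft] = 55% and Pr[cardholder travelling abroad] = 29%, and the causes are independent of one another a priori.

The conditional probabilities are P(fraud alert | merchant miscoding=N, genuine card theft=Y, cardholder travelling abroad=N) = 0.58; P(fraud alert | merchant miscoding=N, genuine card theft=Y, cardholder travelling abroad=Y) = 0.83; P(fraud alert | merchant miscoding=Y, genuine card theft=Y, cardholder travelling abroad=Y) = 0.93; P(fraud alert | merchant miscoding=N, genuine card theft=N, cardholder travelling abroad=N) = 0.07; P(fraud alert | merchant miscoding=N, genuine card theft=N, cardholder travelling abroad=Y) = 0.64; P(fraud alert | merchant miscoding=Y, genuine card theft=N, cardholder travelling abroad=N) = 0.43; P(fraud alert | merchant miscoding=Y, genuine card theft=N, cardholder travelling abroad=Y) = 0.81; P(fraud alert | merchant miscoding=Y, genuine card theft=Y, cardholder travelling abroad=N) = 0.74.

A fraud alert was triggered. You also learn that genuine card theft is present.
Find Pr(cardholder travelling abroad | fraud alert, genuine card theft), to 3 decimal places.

Pr(cardholder travelling abroad | fraud alert, genuine card theft) ≈ 0.364

Sum P(fraud alert|·) weighted by the priors over the 4 (merchant miscoding, cardholder travelling abroad) configurations:
  P(fraud alert | genuine card theft) = 0.58*0.87*0.71 + 0.83*0.87*0.29 + 0.74*0.13*0.71 + 0.93*0.13*0.29
        = 0.358266 + 0.209409 + 0.068302 + 0.035061 = 0.671038
Configurations with cardholder travelling abroad contribute 0.244470, so
  P(cardholder travelling abroad | fraud alert, genuine card theft) = 0.244470 / 0.671038 ≈ 0.364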